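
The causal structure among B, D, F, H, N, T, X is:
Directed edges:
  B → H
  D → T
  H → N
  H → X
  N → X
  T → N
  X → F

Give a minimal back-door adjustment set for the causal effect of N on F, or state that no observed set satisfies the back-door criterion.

N→F: minimal back-door set {H}.

desc(N)\{N}={F,X}; candidates ⊆ {B,D,H,T}.
size 0: {}; under {} N still reaches {B,D,F,H,T,X} ∋ F.
{H}: N⊥F given {H} in G with N→· removed — back-door holds.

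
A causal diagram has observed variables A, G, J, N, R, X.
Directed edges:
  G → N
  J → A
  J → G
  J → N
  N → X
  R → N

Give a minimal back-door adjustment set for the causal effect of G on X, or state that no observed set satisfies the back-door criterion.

desc(G)\{G}={N,X}; candidates ⊆ {A,J,R}.
size 0: {}; under {} G still reaches {A,J,N,X} ∋ X.
{J}: G⊥X given {J} in G with G→· removed — back-door holds.

G→X: minimal back-door set {J}.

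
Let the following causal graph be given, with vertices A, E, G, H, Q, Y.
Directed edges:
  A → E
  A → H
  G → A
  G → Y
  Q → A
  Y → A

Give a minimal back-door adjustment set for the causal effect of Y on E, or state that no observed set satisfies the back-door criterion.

Y→E: minimal back-door set {G}.

desc(Y)\{Y}={A,E,H}; candidates ⊆ {G,Q}.
size 0: {}; under {} Y still reaches {A,E,G,H} ∋ E.
{G}: Y⊥E given {G} in G with Y→· removed — back-door holds.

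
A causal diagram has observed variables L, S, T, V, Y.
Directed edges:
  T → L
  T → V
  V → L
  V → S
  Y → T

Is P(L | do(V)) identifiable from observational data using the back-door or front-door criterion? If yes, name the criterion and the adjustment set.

P(L|do(V)): backdoor, adjust for {T}.

desc(V)\{V}={L,S}; candidates ⊆ {T,Y}.
size 0: {}; under {} V still reaches {L,T,Y} ∋ L.
{T}: V⊥L given {T} in G with V→· removed — back-door holds.
P(L|do(V)) = Σ_{T} P(L|V,T)·P(T).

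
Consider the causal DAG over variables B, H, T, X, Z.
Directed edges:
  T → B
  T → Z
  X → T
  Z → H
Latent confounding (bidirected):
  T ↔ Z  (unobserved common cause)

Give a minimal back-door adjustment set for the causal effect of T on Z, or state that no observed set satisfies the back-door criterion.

desc(T)\{T}={B,H,Z}; candidates ⊆ {X}.
T↔Z: latent back-door arc(s) into T.
size 0: {}; under {} T still reaches {H,X,Z} ∋ Z.
size 1: {X}; under {X} T still reaches {H,Z} ∋ Z.
T↔Z cannot be blocked by any observed set — no back-door set.

T→Z: no observed back-door set.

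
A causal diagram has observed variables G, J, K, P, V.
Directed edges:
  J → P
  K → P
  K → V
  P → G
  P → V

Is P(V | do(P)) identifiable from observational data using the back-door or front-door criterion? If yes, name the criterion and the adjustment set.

desc(P)\{P}={G,V}; candidates ⊆ {J,K}.
size 0: {}; under {} P still reaches {J,K,V} ∋ V.
{K}: P⊥V given {K} in G with P→· removed — back-door holds.
P(V|do(P)) = Σ_{K} P(V|P,K)·P(K).

P(V|do(P)): backdoor, adjust for {K}.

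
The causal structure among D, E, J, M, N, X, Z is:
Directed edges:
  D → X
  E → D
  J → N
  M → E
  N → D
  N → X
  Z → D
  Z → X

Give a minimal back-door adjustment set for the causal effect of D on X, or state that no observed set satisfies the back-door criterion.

D→X: minimal back-door set {N, Z}.

desc(D)\{D}={X}; candidates ⊆ {E,J,M,N,Z}.
size 0: {}; under {} D still reaches {E,J,M,N,X,Z} ∋ X.
size 1: {E}, {J}, {M} …(+2); under {E} D still reaches {J,N,X,Z} ∋ X.
{N,Z}: D⊥X given {N,Z} in G with D→· removed — back-door holds.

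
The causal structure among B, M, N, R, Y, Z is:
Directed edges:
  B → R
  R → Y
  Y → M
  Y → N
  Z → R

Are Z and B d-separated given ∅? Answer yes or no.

Bayes-Ball from Z | ∅ reaches {M,N,R,Y}.
B ∉ reach(Z|∅) ⇒ Z ⊥ B | ∅.

Yes — Z ⊥ B | ∅.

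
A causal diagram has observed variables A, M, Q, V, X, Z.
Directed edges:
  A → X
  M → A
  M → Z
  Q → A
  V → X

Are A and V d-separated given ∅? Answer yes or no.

Yes — A ⊥ V | ∅.

Bayes-Ball from A | ∅ reaches {M,Q,X,Z}.
V ∉ reach(A|∅) ⇒ A ⊥ V | ∅.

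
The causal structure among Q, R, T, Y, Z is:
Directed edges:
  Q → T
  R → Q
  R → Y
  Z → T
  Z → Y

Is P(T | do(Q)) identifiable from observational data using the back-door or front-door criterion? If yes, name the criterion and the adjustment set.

P(T|do(Q)): backdoor, adjust for ∅.

desc(Q)\{Q}={T}; candidates ⊆ {R,Y,Z}.
∅: Q⊥T given ∅ in G with Q→· removed — back-door holds.
P(T|do(Q)) = P(T|Q) — no adjustment needed.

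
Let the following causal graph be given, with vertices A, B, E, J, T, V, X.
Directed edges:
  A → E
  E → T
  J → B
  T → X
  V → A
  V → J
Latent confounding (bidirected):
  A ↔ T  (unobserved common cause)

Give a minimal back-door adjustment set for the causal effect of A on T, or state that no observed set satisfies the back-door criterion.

desc(A)\{A}={E,T,X}; candidates ⊆ {B,J,V}.
A↔T: latent back-door arc(s) into A.
size 0: {}; under {} A still reaches {B,J,T,V,X} ∋ T.
size 1: {B}, {J}, {V}; under {B} A still reaches {J,T,V,X} ∋ T.
size 2: {B,J}, {B,V}, {J,V}; under {B,J} A still reaches {T,V,X} ∋ T.
A↔T cannot be blocked by any observed set — no back-door set.

A→T: no observed back-door set.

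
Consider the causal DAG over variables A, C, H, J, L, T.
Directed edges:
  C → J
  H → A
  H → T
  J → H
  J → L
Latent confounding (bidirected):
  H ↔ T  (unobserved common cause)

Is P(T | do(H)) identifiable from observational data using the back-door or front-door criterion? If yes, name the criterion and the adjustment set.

P(T|do(H)): not identifiable (no BD/FD set).

desc(H)\{H}={A,T}; candidates ⊆ {C,J,L}.
H↔T: latent back-door arc(s) into H.
size 0: {}; under {} H still reaches {C,J,L,T} ∋ T.
size 1: {C}, {J}, {L}; under {C} H still reaches {J,L,T} ∋ T.
size 2: {C,J}, {C,L}, {J,L}; under {C,J} H still reaches {T} ∋ T.
H↔T cannot be blocked by any observed set — no back-door set.
No mediator lies on a directed H→…→T path.
Neither criterion identifies P(T|do(H)) in this graph.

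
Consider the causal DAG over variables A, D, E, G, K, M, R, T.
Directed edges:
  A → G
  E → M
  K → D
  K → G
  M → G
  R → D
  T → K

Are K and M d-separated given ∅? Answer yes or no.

Yes — K ⊥ M | ∅.

Bayes-Ball from K | ∅ reaches {D,G,T}.
M ∉ reach(K|∅) ⇒ K ⊥ M | ∅.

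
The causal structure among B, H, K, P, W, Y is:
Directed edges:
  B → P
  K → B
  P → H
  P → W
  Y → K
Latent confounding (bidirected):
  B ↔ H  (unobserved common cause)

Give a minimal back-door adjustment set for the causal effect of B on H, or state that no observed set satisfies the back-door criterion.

B→H: no observed back-door set.

desc(B)\{B}={H,P,W}; candidates ⊆ {K,Y}.
B↔H: latent back-door arc(s) into B.
size 0: {}; under {} B still reaches {H,K,Y} ∋ H.
size 1: {K}, {Y}; under {K} B still reaches {H} ∋ H.
size 2: {K,Y}; under {K,Y} B still reaches {H} ∋ H.
B↔H cannot be blocked by any observed set — no back-door set.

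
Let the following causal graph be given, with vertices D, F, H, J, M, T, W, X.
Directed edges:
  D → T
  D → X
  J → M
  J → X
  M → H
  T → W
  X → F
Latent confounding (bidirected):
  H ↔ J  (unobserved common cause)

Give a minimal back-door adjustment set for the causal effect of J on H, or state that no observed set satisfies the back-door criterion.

J→H: no observed back-door set.

desc(J)\{J}={F,H,M,X}; candidates ⊆ {D,T,W}.
J↔H: latent back-door arc(s) into J.
size 0: {}; under {} J still reaches {H} ∋ H.
size 1: {D}, {T}, {W}; under {D} J still reaches {H} ∋ H.
size 2: {D,T}, {D,W}, {T,W}; under {D,T} J still reaches {H} ∋ H.
J↔H cannot be blocked by any observed set — no back-door set.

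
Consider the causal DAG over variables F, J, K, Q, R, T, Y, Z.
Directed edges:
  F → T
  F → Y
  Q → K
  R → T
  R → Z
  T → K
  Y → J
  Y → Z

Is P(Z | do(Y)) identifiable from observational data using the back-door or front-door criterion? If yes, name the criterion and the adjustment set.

P(Z|do(Y)): backdoor, adjust for ∅.

desc(Y)\{Y}={J,Z}; candidates ⊆ {F,K,Q,R,T}.
∅: Y⊥Z given ∅ in G with Y→· removed — back-door holds.
P(Z|do(Y)) = P(Z|Y) — no adjustment needed.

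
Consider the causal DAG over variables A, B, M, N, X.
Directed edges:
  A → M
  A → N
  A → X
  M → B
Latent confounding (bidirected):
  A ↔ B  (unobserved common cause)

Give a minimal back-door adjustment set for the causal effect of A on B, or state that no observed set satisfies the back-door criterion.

desc(A)\{A}={B,M,N,X}; candidates ⊆ {—}.
A↔B: latent back-door arc(s) into A.
size 0: {}; under {} A still reaches {B} ∋ B.
A↔B cannot be blocked by any observed set — no back-door set.

A→B: no observed back-door set.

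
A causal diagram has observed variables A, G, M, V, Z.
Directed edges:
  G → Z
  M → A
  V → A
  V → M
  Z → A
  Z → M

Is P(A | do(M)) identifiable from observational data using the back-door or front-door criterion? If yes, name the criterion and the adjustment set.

desc(M)\{M}={A}; candidates ⊆ {G,V,Z}.
size 0: {}; under {} M still reaches {A,G,V,Z} ∋ A.
size 1: {G}, {V}, {Z}; under {G} M still reaches {A,V,Z} ∋ A.
{V,Z}: M⊥A given {V,Z} in G with M→· removed — back-door holds.
P(A|do(M)) = Σ_{V,Z} P(A|M,V,Z)·P(V,Z).

P(A|do(M)): backdoor, adjust for {V, Z}.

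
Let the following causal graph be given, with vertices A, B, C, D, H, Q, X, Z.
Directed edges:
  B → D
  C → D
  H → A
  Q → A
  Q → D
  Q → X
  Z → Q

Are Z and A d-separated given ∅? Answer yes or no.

No — Z and A are d-connected given ∅.

Bayes-Ball from Z | ∅ reaches {A,D,Q,X}.
A ∈ reach(Z|∅) ⇒ Z ⊥̸ A | ∅.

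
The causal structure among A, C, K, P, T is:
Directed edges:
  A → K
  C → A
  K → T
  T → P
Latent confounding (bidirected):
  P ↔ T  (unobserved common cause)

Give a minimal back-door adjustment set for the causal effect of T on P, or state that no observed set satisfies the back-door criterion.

desc(T)\{T}={P}; candidates ⊆ {A,C,K}.
T↔P: latent back-door arc(s) into T.
size 0: {}; under {} T still reaches {A,C,K,P} ∋ P.
size 1: {A}, {C}, {K}; under {A} T still reaches {K,P} ∋ P.
size 2: {A,C}, {A,K}, {C,K}; under {A,C} T still reaches {K,P} ∋ P.
T↔P cannot be blocked by any observed set — no back-door set.

T→P: no observed back-door set.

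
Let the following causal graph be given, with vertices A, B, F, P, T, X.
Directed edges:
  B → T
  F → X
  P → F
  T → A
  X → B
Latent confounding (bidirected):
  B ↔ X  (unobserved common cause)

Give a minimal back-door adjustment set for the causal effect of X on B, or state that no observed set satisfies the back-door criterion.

desc(X)\{X}={A,B,T}; candidates ⊆ {F,P}.
X↔B: latent back-door arc(s) into X.
size 0: {}; under {} X still reaches {A,B,F,P,T} ∋ B.
size 1: {F}, {P}; under {F} X still reaches {A,B,T} ∋ B.
size 2: {F,P}; under {F,P} X still reaches {A,B,T} ∋ B.
X↔B cannot be blocked by any observed set — no back-door set.

X→B: no observed back-door set.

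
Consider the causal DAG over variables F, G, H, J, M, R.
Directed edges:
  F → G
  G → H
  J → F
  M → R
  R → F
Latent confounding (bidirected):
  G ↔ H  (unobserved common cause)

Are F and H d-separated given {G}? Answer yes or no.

No — F and H are d-connected given {G}.

Bayes-Ball from F | {G} reaches {H,J,M,R}.
H ∈ reach(F|{G}) ⇒ F ⊥̸ H | {G}.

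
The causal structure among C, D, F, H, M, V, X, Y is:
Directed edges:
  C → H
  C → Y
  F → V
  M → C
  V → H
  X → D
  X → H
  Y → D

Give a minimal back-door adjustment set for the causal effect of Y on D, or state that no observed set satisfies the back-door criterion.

desc(Y)\{Y}={D}; candidates ⊆ {C,F,H,M,V,X}.
∅: Y⊥D given ∅ in G with Y→· removed — back-door holds.

Y→D: minimal back-door set ∅.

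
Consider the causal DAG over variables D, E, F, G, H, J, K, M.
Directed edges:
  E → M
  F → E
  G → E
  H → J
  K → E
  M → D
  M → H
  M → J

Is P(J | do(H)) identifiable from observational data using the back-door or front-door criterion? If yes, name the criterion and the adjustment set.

desc(H)\{H}={J}; candidates ⊆ {D,E,F,G,K,M}.
size 0: {}; under {} H still reaches {D,E,F,G,J,K,M} ∋ J.
{M}: H⊥J given {M} in G with H→· removed — back-door holds.
P(J|do(H)) = Σ_{M} P(J|H,M)·P(M).

P(J|do(H)): backdoor, adjust for {M}.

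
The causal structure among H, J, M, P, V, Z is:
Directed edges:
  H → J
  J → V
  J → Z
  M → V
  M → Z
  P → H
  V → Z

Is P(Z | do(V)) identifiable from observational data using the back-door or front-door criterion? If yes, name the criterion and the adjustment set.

P(Z|do(V)): backdoor, adjust for {J, M}.

desc(V)\{V}={Z}; candidates ⊆ {H,J,M,P}.
size 0: {}; under {} V still reaches {H,J,M,P,Z} ∋ Z.
size 1: {H}, {J}, {M} …(+1); under {H} V still reaches {J,M,Z} ∋ Z.
{J,M}: V⊥Z given {J,M} in G with V→· removed — back-door holds.
P(Z|do(V)) = Σ_{J,M} P(Z|V,J,M)·P(J,M).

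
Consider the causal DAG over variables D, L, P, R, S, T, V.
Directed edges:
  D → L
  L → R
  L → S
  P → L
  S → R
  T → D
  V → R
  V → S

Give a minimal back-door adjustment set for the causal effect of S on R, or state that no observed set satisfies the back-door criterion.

S→R: minimal back-door set {L, V}.

desc(S)\{S}={R}; candidates ⊆ {D,L,P,T,V}.
size 0: {}; under {} S still reaches {D,L,P,R,T,V} ∋ R.
size 1: {D}, {L}, {P} …(+2); under {D} S still reaches {L,P,R,V} ∋ R.
{L,V}: S⊥R given {L,V} in G with S→· removed — back-door holds.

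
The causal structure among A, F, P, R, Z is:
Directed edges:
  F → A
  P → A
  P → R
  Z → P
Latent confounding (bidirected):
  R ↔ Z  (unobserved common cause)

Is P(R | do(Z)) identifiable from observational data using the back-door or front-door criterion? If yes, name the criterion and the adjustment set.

P(R|do(Z)): frontdoor, adjust for {P}.

desc(Z)\{Z}={A,P,R}; candidates ⊆ {F}.
Z↔R: latent back-door arc(s) into Z.
size 0: {}; under {} Z still reaches {R} ∋ R.
size 1: {F}; under {F} Z still reaches {R} ∋ R.
Z↔R cannot be blocked by any observed set — no back-door set.
{P}: (i) intercepts every directed Z→R path; (ii) no back-door Z→{P}; (iii) {Z} blocks every back-door {P}→R. Front-door holds.
P(R|do(Z)) = Σ_{P} P(P|Z) Σ_{Z'} P(R|P,Z')P(Z').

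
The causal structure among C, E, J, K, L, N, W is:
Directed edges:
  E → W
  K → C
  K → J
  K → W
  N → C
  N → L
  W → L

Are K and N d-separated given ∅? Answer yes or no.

Bayes-Ball from K | ∅ reaches {C,J,L,W}.
N ∉ reach(K|∅) ⇒ K ⊥ N | ∅.

Yes — K ⊥ N | ∅.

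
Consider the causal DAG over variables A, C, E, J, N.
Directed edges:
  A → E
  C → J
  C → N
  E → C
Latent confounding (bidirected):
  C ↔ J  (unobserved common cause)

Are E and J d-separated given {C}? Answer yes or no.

Bayes-Ball from E | {C} reaches {A,J}.
J ∈ reach(E|{C}) ⇒ E ⊥̸ J | {C}.

No — E and J are d-connected given {C}.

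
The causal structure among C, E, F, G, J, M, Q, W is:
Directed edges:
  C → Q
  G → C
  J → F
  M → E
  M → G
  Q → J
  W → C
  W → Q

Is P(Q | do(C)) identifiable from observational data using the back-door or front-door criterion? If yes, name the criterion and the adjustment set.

desc(C)\{C}={F,J,Q}; candidates ⊆ {E,G,M,W}.
size 0: {}; under {} C still reaches {E,F,G,J,M,Q,W} ∋ Q.
{W}: C⊥Q given {W} in G with C→· removed — back-door holds.
P(Q|do(C)) = Σ_{W} P(Q|C,W)·P(W).

P(Q|do(C)): backdoor, adjust for {W}.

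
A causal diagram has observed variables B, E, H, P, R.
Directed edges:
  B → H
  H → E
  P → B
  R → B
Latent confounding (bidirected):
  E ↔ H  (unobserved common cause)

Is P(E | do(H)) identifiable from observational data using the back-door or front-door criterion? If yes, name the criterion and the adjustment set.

desc(H)\{H}={E}; candidates ⊆ {B,P,R}.
H↔E: latent back-door arc(s) into H.
size 0: {}; under {} H still reaches {B,E,P,R} ∋ E.
size 1: {B}, {P}, {R}; under {B} H still reaches {E} ∋ E.
size 2: {B,P}, {B,R}, {P,R}; under {B,P} H still reaches {E} ∋ E.
H↔E cannot be blocked by any observed set — no back-door set.
No mediator lies on a directed H→…→E path.
Neither criterion identifies P(E|do(H)) in this graph.

P(E|do(H)): not identifiable (no BD/FD set).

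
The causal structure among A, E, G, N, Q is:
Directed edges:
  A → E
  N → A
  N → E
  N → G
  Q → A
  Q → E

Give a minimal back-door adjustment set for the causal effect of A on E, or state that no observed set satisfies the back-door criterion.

A→E: minimal back-door set {N, Q}.

desc(A)\{A}={E}; candidates ⊆ {G,N,Q}.
size 0: {}; under {} A still reaches {E,G,N,Q} ∋ E.
size 1: {G}, {N}, {Q}; under {G} A still reaches {E,N,Q} ∋ E.
{N,Q}: A⊥E given {N,Q} in G with A→· removed — back-door holds.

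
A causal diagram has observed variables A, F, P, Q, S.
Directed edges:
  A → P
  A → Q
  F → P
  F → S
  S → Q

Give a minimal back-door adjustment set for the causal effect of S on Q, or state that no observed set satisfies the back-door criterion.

desc(S)\{S}={Q}; candidates ⊆ {A,F,P}.
∅: S⊥Q given ∅ in G with S→· removed — back-door holds.

S→Q: minimal back-door set ∅.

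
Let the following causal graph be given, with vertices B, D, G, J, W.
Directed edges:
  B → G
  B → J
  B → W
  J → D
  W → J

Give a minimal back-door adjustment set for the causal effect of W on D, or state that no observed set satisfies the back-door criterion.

desc(W)\{W}={D,J}; candidates ⊆ {B,G}.
size 0: {}; under {} W still reaches {B,D,G,J} ∋ D.
{B}: W⊥D given {B} in G with W→· removed — back-door holds.

W→D: minimal back-door set {B}.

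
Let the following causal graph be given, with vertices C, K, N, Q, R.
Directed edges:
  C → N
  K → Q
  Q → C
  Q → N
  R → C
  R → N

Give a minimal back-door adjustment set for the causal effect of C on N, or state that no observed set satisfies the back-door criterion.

C→N: minimal back-door set {Q, R}.

desc(C)\{C}={N}; candidates ⊆ {K,Q,R}.
size 0: {}; under {} C still reaches {K,N,Q,R} ∋ N.
size 1: {K}, {Q}, {R}; under {K} C still reaches {N,Q,R} ∋ N.
{Q,R}: C⊥N given {Q,R} in G with C→· removed — back-door holds.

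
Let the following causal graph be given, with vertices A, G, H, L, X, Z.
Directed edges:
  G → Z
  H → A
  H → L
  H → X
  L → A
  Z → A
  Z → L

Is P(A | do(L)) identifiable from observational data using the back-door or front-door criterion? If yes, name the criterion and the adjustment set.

P(A|do(L)): backdoor, adjust for {H, Z}.

desc(L)\{L}={A}; candidates ⊆ {G,H,X,Z}.
size 0: {}; under {} L still reaches {A,G,H,X,Z} ∋ A.
size 1: {G}, {H}, {X} …(+1); under {G} L still reaches {A,H,X,Z} ∋ A.
{H,Z}: L⊥A given {H,Z} in G with L→· removed — back-door holds.
P(A|do(L)) = Σ_{H,Z} P(A|L,H,Z)·P(H,Z).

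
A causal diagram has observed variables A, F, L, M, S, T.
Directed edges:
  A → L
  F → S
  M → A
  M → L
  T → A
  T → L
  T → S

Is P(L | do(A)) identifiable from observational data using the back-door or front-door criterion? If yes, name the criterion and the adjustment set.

desc(A)\{A}={L}; candidates ⊆ {F,M,S,T}.
size 0: {}; under {} A still reaches {L,M,S,T} ∋ L.
size 1: {F}, {M}, {S} …(+1); under {F} A still reaches {L,M,S,T} ∋ L.
{M,T}: A⊥L given {M,T} in G with A→· removed — back-door holds.
P(L|do(A)) = Σ_{M,T} P(L|A,M,T)·P(M,T).

P(L|do(A)): backdoor, adjust for {M, T}.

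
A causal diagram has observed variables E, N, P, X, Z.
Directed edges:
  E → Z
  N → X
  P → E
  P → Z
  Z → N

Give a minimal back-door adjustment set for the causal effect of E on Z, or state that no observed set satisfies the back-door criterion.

E→Z: minimal back-door set {P}.

desc(E)\{E}={N,X,Z}; candidates ⊆ {P}.
size 0: {}; under {} E still reaches {N,P,X,Z} ∋ Z.
{P}: E⊥Z given {P} in G with E→· removed — back-door holds.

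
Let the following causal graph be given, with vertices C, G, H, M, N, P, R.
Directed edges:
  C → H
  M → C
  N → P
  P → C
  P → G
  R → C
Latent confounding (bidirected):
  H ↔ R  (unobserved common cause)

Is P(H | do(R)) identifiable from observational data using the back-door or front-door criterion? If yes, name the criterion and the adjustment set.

desc(R)\{R}={C,H}; candidates ⊆ {G,M,N,P}.
R↔H: latent back-door arc(s) into R.
size 0: {}; under {} R still reaches {H} ∋ H.
size 1: {G}, {M}, {N} …(+1); under {G} R still reaches {H} ∋ H.
size 2: {G,M}, {G,N}, {G,P} …(+3); under {G,M} R still reaches {H} ∋ H.
R↔H cannot be blocked by any observed set — no back-door set.
{C}: (i) intercepts every directed R→H path; (ii) no back-door R→{C}; (iii) {R} blocks every back-door {C}→H. Front-door holds.
P(H|do(R)) = Σ_{C} P(C|R) Σ_{R'} P(H|C,R')P(R').

P(H|do(R)): frontdoor, adjust for {C}.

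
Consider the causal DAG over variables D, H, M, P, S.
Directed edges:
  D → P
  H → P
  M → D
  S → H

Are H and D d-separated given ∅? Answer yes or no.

Yes — H ⊥ D | ∅.

Bayes-Ball from H | ∅ reaches {P,S}.
D ∉ reach(H|∅) ⇒ H ⊥ D | ∅.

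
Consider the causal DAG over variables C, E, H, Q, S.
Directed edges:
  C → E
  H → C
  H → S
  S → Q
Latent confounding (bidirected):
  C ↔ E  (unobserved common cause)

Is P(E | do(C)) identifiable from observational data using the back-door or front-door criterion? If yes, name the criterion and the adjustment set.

P(E|do(C)): not identifiable (no BD/FD set).

desc(C)\{C}={E}; candidates ⊆ {H,Q,S}.
C↔E: latent back-door arc(s) into C.
size 0: {}; under {} C still reaches {E,H,Q,S} ∋ E.
size 1: {H}, {Q}, {S}; under {H} C still reaches {E} ∋ E.
size 2: {H,Q}, {H,S}, {Q,S}; under {H,Q} C still reaches {E} ∋ E.
C↔E cannot be blocked by any observed set — no back-door set.
No mediator lies on a directed C→…→E path.
Neither criterion identifies P(E|do(C)) in this graph.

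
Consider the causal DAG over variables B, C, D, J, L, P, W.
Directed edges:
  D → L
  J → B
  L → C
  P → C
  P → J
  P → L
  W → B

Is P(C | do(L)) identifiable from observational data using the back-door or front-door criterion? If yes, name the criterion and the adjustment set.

P(C|do(L)): backdoor, adjust for {P}.

desc(L)\{L}={C}; candidates ⊆ {B,D,J,P,W}.
size 0: {}; under {} L still reaches {B,C,D,J,P} ∋ C.
{P}: L⊥C given {P} in G with L→· removed — back-door holds.
P(C|do(L)) = Σ_{P} P(C|L,P)·P(P).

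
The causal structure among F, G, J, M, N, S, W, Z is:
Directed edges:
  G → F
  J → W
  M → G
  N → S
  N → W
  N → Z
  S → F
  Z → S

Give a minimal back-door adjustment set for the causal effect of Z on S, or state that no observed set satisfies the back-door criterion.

Z→S: minimal back-door set {N}.

desc(Z)\{Z}={F,S}; candidates ⊆ {G,J,M,N,W}.
size 0: {}; under {} Z still reaches {F,N,S,W} ∋ S.
{N}: Z⊥S given {N} in G with Z→· removed — back-door holds.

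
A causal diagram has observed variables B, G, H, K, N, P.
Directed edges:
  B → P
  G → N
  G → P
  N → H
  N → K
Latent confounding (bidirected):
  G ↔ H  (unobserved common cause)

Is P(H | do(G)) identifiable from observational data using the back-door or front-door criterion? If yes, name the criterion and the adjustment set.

P(H|do(G)): frontdoor, adjust for {N}.

desc(G)\{G}={H,K,N,P}; candidates ⊆ {B}.
G↔H: latent back-door arc(s) into G.
size 0: {}; under {} G still reaches {H} ∋ H.
size 1: {B}; under {B} G still reaches {H} ∋ H.
G↔H cannot be blocked by any observed set — no back-door set.
{N}: (i) intercepts every directed G→H path; (ii) no back-door G→{N}; (iii) {G} blocks every back-door {N}→H. Front-door holds.
P(H|do(G)) = Σ_{N} P(N|G) Σ_{G'} P(H|N,G')P(G').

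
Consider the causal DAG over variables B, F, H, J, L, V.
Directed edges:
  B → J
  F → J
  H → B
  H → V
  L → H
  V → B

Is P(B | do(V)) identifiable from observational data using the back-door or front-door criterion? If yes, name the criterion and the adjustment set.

desc(V)\{V}={B,J}; candidates ⊆ {F,H,L}.
size 0: {}; under {} V still reaches {B,H,J,L} ∋ B.
{H}: V⊥B given {H} in G with V→· removed — back-door holds.
P(B|do(V)) = Σ_{H} P(B|V,H)·P(H).

P(B|do(V)): backdoor, adjust for {H}.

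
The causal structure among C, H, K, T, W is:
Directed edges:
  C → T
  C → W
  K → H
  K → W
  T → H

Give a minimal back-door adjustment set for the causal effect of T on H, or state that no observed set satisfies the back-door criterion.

T→H: minimal back-door set ∅.

desc(T)\{T}={H}; candidates ⊆ {C,K,W}.
∅: T⊥H given ∅ in G with T→· removed — back-door holds.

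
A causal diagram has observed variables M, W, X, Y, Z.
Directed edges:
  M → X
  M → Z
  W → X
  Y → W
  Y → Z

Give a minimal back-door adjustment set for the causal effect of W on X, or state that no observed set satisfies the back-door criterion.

desc(W)\{W}={X}; candidates ⊆ {M,Y,Z}.
∅: W⊥X given ∅ in G with W→· removed — back-door holds.

W→X: minimal back-door set ∅.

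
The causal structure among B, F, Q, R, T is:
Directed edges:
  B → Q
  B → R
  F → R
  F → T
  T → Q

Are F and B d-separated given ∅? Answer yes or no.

Yes — F ⊥ B | ∅.

Bayes-Ball from F | ∅ reaches {Q,R,T}.
B ∉ reach(F|∅) ⇒ F ⊥ B | ∅.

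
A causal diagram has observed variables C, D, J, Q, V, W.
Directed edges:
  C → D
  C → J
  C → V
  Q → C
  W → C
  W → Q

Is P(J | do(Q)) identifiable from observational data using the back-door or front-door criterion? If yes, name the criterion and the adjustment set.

P(J|do(Q)): backdoor, adjust for {W}.

desc(Q)\{Q}={C,D,J,V}; candidates ⊆ {W}.
size 0: {}; under {} Q still reaches {C,D,J,V,W} ∋ J.
{W}: Q⊥J given {W} in G with Q→· removed — back-door holds.
P(J|do(Q)) = Σ_{W} P(J|Q,W)·P(W).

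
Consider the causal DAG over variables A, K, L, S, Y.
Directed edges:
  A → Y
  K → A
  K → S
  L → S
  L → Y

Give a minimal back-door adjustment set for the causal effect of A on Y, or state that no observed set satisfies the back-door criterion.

A→Y: minimal back-door set ∅.

desc(A)\{A}={Y}; candidates ⊆ {K,L,S}.
∅: A⊥Y given ∅ in G with A→· removed — back-door holds.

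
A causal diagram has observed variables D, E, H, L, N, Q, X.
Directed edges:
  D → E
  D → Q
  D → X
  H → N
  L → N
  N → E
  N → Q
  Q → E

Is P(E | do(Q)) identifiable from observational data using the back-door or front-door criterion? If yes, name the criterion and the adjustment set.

desc(Q)\{Q}={E}; candidates ⊆ {D,H,L,N,X}.
size 0: {}; under {} Q still reaches {D,E,H,L,N,X} ∋ E.
size 1: {D}, {H}, {L} …(+2); under {D} Q still reaches {E,H,L,N} ∋ E.
{D,N}: Q⊥E given {D,N} in G with Q→· removed — back-door holds.
P(E|do(Q)) = Σ_{D,N} P(E|Q,D,N)·P(D,N).

P(E|do(Q)): backdoor, adjust for {D, N}.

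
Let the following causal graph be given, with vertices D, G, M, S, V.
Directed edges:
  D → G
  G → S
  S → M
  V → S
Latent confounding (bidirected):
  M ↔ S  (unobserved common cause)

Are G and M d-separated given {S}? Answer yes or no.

Bayes-Ball from G | {S} reaches {D,M,V}.
M ∈ reach(G|{S}) ⇒ G ⊥̸ M | {S}.

No — G and M are d-connected given {S}.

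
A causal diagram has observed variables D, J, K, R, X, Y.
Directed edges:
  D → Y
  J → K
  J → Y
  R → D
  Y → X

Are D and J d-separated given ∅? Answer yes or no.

Bayes-Ball from D | ∅ reaches {R,X,Y}.
J ∉ reach(D|∅) ⇒ D ⊥ J | ∅.

Yes — D ⊥ J | ∅.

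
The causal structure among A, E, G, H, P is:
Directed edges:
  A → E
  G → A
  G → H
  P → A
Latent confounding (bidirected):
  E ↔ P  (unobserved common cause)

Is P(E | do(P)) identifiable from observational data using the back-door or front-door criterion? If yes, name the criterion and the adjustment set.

desc(P)\{P}={A,E}; candidates ⊆ {G,H}.
P↔E: latent back-door arc(s) into P.
size 0: {}; under {} P still reaches {E} ∋ E.
size 1: {G}, {H}; under {G} P still reaches {E} ∋ E.
size 2: {G,H}; under {G,H} P still reaches {E} ∋ E.
P↔E cannot be blocked by any observed set — no back-door set.
{A}: (i) intercepts every directed P→E path; (ii) no back-door P→{A}; (iii) {P} blocks every back-door {A}→E. Front-door holds.
P(E|do(P)) = Σ_{A} P(A|P) Σ_{P'} P(E|A,P')P(P').

P(E|do(P)): frontdoor, adjust for {A}.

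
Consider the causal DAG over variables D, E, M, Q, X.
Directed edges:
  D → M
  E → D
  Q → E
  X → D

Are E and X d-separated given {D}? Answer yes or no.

Bayes-Ball from E | {D} reaches {Q,X}.
X ∈ reach(E|{D}) ⇒ E ⊥̸ X | {D}.

No — E and X are d-connected given {D}.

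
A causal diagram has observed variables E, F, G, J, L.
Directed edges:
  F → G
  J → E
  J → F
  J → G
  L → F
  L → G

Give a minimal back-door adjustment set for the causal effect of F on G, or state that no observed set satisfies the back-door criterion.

F→G: minimal back-door set {J, L}.

desc(F)\{F}={G}; candidates ⊆ {E,J,L}.
size 0: {}; under {} F still reaches {E,G,J,L} ∋ G.
size 1: {E}, {J}, {L}; under {E} F still reaches {G,J,L} ∋ G.
{J,L}: F⊥G given {J,L} in G with F→· removed — back-door holds.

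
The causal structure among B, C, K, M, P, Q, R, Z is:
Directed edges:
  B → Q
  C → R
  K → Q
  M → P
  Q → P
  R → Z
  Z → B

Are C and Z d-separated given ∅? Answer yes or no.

Bayes-Ball from C | ∅ reaches {B,P,Q,R,Z}.
Z ∈ reach(C|∅) ⇒ C ⊥̸ Z | ∅.

No — C and Z are d-connected given ∅.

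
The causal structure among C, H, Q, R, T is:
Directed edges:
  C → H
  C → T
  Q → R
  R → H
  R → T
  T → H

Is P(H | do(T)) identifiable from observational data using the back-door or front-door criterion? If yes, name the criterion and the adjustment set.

P(H|do(T)): backdoor, adjust for {C, R}.

desc(T)\{T}={H}; candidates ⊆ {C,Q,R}.
size 0: {}; under {} T still reaches {C,H,Q,R} ∋ H.
size 1: {C}, {Q}, {R}; under {C} T still reaches {H,Q,R} ∋ H.
{C,R}: T⊥H given {C,R} in G with T→· removed — back-door holds.
P(H|do(T)) = Σ_{C,R} P(H|T,C,R)·P(C,R).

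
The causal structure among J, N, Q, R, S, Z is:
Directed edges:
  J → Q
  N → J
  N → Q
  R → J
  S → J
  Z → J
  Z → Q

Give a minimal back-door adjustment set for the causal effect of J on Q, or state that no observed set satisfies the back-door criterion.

J→Q: minimal back-door set {N, Z}.

desc(J)\{J}={Q}; candidates ⊆ {N,R,S,Z}.
size 0: {}; under {} J still reaches {N,Q,R,S,Z} ∋ Q.
size 1: {N}, {R}, {S} …(+1); under {N} J still reaches {Q,R,S,Z} ∋ Q.
{N,Z}: J⊥Q given {N,Z} in G with J→· removed — back-door holds.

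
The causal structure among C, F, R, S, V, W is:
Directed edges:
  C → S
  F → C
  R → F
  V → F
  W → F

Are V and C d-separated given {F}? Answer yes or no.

Bayes-Ball from V | {F} reaches {R,W}.
C ∉ reach(V|{F}) ⇒ V ⊥ C | {F}.

Yes — V ⊥ C | {F}.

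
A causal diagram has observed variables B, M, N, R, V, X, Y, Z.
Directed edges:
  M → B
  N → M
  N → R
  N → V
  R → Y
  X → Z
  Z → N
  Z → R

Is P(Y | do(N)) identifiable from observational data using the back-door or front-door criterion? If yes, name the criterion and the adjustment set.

desc(N)\{N}={B,M,R,V,Y}; candidates ⊆ {X,Z}.
size 0: {}; under {} N still reaches {R,X,Y,Z} ∋ Y.
{Z}: N⊥Y given {Z} in G with N→· removed — back-door holds.
P(Y|do(N)) = Σ_{Z} P(Y|N,Z)·P(Z).

P(Y|do(N)): backdoor, adjust for {Z}.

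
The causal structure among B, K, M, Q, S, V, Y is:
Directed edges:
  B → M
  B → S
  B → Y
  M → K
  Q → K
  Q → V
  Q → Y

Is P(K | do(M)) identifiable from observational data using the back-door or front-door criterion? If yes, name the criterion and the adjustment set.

P(K|do(M)): backdoor, adjust for ∅.

desc(M)\{M}={K}; candidates ⊆ {B,Q,S,V,Y}.
∅: M⊥K given ∅ in G with M→· removed — back-door holds.
P(K|do(M)) = P(K|M) — no adjustment needed.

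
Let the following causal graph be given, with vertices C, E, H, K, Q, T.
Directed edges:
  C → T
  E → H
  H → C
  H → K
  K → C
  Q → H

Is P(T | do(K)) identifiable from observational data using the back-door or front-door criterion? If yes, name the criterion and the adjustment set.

P(T|do(K)): backdoor, adjust for {H}.

desc(K)\{K}={C,T}; candidates ⊆ {E,H,Q}.
size 0: {}; under {} K still reaches {C,E,H,Q,T} ∋ T.
{H}: K⊥T given {H} in G with K→· removed — back-door holds.
P(T|do(K)) = Σ_{H} P(T|K,H)·P(H).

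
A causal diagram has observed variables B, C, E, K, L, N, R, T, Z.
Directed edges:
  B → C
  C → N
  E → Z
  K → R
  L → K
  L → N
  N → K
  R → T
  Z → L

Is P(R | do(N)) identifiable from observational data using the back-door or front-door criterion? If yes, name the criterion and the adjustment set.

desc(N)\{N}={K,R,T}; candidates ⊆ {B,C,E,L,Z}.
size 0: {}; under {} N still reaches {B,C,E,K,L,R,T,Z} ∋ R.
{L}: N⊥R given {L} in G with N→· removed — back-door holds.
P(R|do(N)) = Σ_{L} P(R|N,L)·P(L).

P(R|do(N)): backdoor, adjust for {L}.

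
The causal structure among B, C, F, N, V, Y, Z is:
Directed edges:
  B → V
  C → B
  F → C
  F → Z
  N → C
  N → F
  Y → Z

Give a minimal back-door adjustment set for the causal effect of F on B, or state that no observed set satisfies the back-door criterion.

F→B: minimal back-door set {N}.

desc(F)\{F}={B,C,V,Z}; candidates ⊆ {N,Y}.
size 0: {}; under {} F still reaches {B,C,N,V} ∋ B.
{N}: F⊥B given {N} in G with F→· removed — back-door holds.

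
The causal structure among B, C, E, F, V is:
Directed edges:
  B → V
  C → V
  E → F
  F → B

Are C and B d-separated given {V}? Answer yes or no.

Bayes-Ball from C | {V} reaches {B,E,F}.
B ∈ reach(C|{V}) ⇒ C ⊥̸ B | {V}.

No — C and B are d-connected given {V}.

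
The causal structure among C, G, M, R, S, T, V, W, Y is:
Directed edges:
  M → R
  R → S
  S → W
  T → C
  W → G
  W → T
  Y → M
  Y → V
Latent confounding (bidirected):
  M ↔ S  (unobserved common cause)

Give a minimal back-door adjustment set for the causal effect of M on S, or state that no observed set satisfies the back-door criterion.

M→S: no observed back-door set.

desc(M)\{M}={C,G,R,S,T,W}; candidates ⊆ {V,Y}.
M↔S: latent back-door arc(s) into M.
size 0: {}; under {} M still reaches {C,G,S,T,V,W,Y} ∋ S.
size 1: {V}, {Y}; under {V} M still reaches {C,G,S,T,W,Y} ∋ S.
size 2: {V,Y}; under {V,Y} M still reaches {C,G,S,T,W} ∋ S.
M↔S cannot be blocked by any observed set — no back-door set.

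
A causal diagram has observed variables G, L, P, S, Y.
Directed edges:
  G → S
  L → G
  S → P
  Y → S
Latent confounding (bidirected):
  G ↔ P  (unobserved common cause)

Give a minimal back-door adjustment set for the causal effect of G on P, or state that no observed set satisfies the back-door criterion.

G→P: no observed back-door set.

desc(G)\{G}={P,S}; candidates ⊆ {L,Y}.
G↔P: latent back-door arc(s) into G.
size 0: {}; under {} G still reaches {L,P} ∋ P.
size 1: {L}, {Y}; under {L} G still reaches {P} ∋ P.
size 2: {L,Y}; under {L,Y} G still reaches {P} ∋ P.
G↔P cannot be blocked by any observed set — no back-door set.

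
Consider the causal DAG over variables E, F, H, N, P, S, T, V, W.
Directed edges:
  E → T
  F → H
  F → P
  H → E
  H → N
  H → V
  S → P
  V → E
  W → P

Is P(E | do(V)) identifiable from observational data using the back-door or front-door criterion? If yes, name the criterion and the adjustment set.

desc(V)\{V}={E,T}; candidates ⊆ {F,H,N,P,S,W}.
size 0: {}; under {} V still reaches {E,F,H,N,P,T} ∋ E.
{H}: V⊥E given {H} in G with V→· removed — back-door holds.
P(E|do(V)) = Σ_{H} P(E|V,H)·P(H).

P(E|do(V)): backdoor, adjust for {H}.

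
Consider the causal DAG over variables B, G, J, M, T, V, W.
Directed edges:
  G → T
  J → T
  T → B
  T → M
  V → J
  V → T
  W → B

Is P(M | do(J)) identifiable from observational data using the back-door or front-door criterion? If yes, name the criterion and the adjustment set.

desc(J)\{J}={B,M,T}; candidates ⊆ {G,V,W}.
size 0: {}; under {} J still reaches {B,M,T,V} ∋ M.
{V}: J⊥M given {V} in G with J→· removed — back-door holds.
P(M|do(J)) = Σ_{V} P(M|J,V)·P(V).

P(M|do(J)): backdoor, adjust for {V}.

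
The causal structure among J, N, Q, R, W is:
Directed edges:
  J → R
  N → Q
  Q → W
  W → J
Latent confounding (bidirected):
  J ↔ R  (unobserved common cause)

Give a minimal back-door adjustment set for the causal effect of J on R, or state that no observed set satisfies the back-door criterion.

desc(J)\{J}={R}; candidates ⊆ {N,Q,W}.
J↔R: latent back-door arc(s) into J.
size 0: {}; under {} J still reaches {N,Q,R,W} ∋ R.
size 1: {N}, {Q}, {W}; under {N} J still reaches {Q,R,W} ∋ R.
size 2: {N,Q}, {N,W}, {Q,W}; under {N,Q} J still reaches {R,W} ∋ R.
J↔R cannot be blocked by any observed set — no back-door set.

J→R: no observed back-door set.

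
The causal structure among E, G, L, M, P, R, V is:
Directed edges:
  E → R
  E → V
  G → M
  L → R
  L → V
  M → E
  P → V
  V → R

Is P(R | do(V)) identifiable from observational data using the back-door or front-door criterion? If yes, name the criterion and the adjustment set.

desc(V)\{V}={R}; candidates ⊆ {E,G,L,M,P}.
size 0: {}; under {} V still reaches {E,G,L,M,P,R} ∋ R.
size 1: {E}, {G}, {L} …(+2); under {E} V still reaches {L,P,R} ∋ R.
{E,L}: V⊥R given {E,L} in G with V→· removed — back-door holds.
P(R|do(V)) = Σ_{E,L} P(R|V,E,L)·P(E,L).

P(R|do(V)): backdoor, adjust for {E, L}.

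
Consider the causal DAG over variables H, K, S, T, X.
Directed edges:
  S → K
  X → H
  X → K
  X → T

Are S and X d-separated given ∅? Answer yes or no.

Bayes-Ball from S | ∅ reaches {K}.
X ∉ reach(S|∅) ⇒ S ⊥ X | ∅.

Yes — S ⊥ X | ∅.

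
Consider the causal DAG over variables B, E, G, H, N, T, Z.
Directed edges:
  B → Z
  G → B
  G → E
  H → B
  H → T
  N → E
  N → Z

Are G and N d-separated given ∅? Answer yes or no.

Yes — G ⊥ N | ∅.

Bayes-Ball from G | ∅ reaches {B,E,Z}.
N ∉ reach(G|∅) ⇒ G ⊥ N | ∅.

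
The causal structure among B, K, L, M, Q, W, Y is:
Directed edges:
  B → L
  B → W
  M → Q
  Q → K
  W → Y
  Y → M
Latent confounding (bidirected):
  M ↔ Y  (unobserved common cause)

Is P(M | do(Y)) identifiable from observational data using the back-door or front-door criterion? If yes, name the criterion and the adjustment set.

desc(Y)\{Y}={K,M,Q}; candidates ⊆ {B,L,W}.
Y↔M: latent back-door arc(s) into Y.
size 0: {}; under {} Y still reaches {B,K,L,M,Q,W} ∋ M.
size 1: {B}, {L}, {W}; under {B} Y still reaches {K,M,Q,W} ∋ M.
size 2: {B,L}, {B,W}, {L,W}; under {B,L} Y still reaches {K,M,Q,W} ∋ M.
Y↔M cannot be blocked by any observed set — no back-door set.
No mediator lies on a directed Y→…→M path.
Neither criterion identifies P(M|do(Y)) in this graph.

P(M|do(Y)): not identifiable (no BD/FD set).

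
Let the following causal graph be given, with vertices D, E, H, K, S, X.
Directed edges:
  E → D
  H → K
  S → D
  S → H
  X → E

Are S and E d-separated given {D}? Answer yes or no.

No — S and E are d-connected given {D}.

Bayes-Ball from S | {D} reaches {E,H,K,X}.
E ∈ reach(S|{D}) ⇒ S ⊥̸ E | {D}.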